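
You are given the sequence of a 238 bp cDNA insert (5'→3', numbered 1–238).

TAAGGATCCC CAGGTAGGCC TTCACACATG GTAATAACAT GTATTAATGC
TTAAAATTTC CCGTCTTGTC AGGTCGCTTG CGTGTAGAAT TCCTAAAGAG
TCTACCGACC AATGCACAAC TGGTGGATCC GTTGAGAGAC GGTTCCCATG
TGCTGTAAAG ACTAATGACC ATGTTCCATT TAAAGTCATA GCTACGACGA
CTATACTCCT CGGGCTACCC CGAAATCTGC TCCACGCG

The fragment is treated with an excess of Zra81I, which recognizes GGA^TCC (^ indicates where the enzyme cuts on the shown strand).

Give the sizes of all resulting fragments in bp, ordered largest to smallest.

121, 111, 6 bp

Zra81I sites (GGATCC) start at positions 4, 125.
Zra81I cuts after base 3 of each site, so after positions 6, 127.
Linear molecule, 2 cuts → 3 fragments:
  1–6 → 6 bp
  7–127 → 121 bp
  128–238 → 111 bp
Sorted largest to smallest: 121, 111, 6 bp.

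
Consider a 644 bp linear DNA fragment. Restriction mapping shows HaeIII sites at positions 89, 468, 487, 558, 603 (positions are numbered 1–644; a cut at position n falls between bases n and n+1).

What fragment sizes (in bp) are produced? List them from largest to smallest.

379, 89, 71, 45, 41, 19 bp

Linear molecule, 5 cuts → 6 fragments:
  89 − 0 = 89 bp
  468 − 89 = 379 bp
  487 − 468 = 19 bp
  558 − 487 = 71 bp
  603 − 558 = 45 bp
  644 − 603 = 41 bp
Sorted largest to smallest: 379, 89, 71, 45, 41, 19 bp.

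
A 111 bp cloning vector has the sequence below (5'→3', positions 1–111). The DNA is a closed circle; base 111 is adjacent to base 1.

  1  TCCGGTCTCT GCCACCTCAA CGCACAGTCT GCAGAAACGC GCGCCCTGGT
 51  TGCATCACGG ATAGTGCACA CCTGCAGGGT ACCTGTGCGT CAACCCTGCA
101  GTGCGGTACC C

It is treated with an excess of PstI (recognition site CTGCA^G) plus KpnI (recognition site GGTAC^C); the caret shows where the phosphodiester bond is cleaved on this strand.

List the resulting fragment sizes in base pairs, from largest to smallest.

PstI sites (CTGCAG) start at positions 29, 72, 96.
PstI cuts after base 5 of each site (before the last base), so after positions 33, 76, 100.
KpnI sites (GGTACC) start at positions 78, 105.
KpnI cuts after base 5 of each site (before the last base), so after positions 82, 109.
Combined cut positions: 33, 76, 82, 100, 109.
Circular molecule, 5 cuts → 5 fragments:
  34–76 → 43 bp
  77–82 → 6 bp
  83–100 → 18 bp
  101–109 → 9 bp
  110–111 then 1–33 → 2 + 33 = 35 bp
Sorted largest to smallest: 43, 35, 18, 9, 6 bp.

43, 35, 18, 9, 6 bp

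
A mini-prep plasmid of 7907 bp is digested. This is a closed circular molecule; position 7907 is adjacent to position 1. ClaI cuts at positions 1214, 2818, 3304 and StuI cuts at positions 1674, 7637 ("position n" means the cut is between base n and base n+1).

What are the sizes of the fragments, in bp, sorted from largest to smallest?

Combined cut positions (sorted): 1214, 1674, 2818, 3304, 7637.
Circular molecule, 5 cuts → 5 fragments:
  1674 − 1214 = 460 bp
  2818 − 1674 = 1144 bp
  3304 − 2818 = 486 bp
  7637 − 3304 = 4333 bp
  wrap: 7907 − 7637 + 1214 = 1484 bp
Sorted largest to smallest: 4333, 1484, 1144, 486, 460 bp.

4333, 1484, 1144, 486, 460 bp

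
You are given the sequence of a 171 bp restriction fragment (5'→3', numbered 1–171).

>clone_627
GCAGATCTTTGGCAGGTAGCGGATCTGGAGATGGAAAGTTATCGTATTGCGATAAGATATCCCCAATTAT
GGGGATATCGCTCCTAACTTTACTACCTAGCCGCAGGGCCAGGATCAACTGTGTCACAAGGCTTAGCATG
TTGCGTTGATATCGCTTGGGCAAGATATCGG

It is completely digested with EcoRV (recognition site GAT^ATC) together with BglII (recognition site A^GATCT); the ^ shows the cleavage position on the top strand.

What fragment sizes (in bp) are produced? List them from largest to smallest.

74, 55, 18, 16, 5, 3 bp

EcoRV sites (GATATC) start at positions 56, 74, 148, 164.
EcoRV cuts after base 3 of each site, so after positions 58, 76, 150, 166.
The BglII site (AGATCT) starts at position 3.
BglII cuts after the first base of each site, so after position 3.
Combined cut positions: 3, 58, 76, 150, 166.
Linear molecule, 5 cuts → 6 fragments:
  1–3 → 3 bp
  4–58 → 55 bp
  59–76 → 18 bp
  77–150 → 74 bp
  151–166 → 16 bp
  167–171 → 5 bp
Sorted largest to smallest: 74, 55, 18, 16, 5, 3 bp.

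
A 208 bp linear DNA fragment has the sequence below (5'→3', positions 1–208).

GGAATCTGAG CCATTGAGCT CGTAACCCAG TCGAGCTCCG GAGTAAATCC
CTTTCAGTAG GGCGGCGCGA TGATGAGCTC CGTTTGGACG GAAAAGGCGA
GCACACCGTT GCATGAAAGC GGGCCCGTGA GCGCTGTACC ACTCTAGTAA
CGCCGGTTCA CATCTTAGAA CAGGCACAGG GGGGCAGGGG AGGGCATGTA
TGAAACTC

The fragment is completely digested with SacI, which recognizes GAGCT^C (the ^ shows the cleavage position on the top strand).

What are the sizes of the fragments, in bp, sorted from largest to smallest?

SacI sites (GAGCTC) start at positions 16, 33, 75.
SacI cuts after base 5 of each site (before the last base), so after positions 20, 37, 79.
Linear molecule, 3 cuts → 4 fragments:
  1–20 → 20 bp
  21–37 → 17 bp
  38–79 → 42 bp
  80–208 → 129 bp
Sorted largest to smallest: 129, 42, 20, 17 bp.

129, 42, 20, 17 bp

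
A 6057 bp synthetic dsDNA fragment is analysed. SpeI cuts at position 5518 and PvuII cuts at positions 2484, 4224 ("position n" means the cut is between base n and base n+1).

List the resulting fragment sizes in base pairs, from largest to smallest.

Combined cut positions (sorted): 2484, 4224, 5518.
Linear molecule, 3 cuts → 4 fragments:
  2484 − 0 = 2484 bp
  4224 − 2484 = 1740 bp
  5518 − 4224 = 1294 bp
  6057 − 5518 = 539 bp
Sorted largest to smallest: 2484, 1740, 1294, 539 bp.

2484, 1740, 1294, 539 bp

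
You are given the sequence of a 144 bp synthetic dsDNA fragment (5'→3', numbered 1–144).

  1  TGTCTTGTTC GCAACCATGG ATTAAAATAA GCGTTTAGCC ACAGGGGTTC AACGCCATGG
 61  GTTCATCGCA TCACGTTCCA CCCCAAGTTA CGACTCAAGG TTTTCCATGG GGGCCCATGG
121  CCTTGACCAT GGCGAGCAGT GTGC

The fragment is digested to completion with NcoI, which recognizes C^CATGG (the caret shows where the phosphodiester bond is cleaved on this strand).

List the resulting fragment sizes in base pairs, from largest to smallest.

50, 40, 17, 15, 12, 10 bp

NcoI sites (CCATGG) start at positions 15, 55, 105, 115, 127.
NcoI cuts after the first base of each site, so after positions 15, 55, 105, 115, 127.
Linear molecule, 5 cuts → 6 fragments:
  1–15 → 15 bp
  16–55 → 40 bp
  56–105 → 50 bp
  106–115 → 10 bp
  116–127 → 12 bp
  128–144 → 17 bp
Sorted largest to smallest: 50, 40, 17, 15, 12, 10 bp.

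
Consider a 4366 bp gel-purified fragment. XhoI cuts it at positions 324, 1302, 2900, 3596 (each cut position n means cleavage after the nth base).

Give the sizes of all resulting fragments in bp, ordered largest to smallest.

Linear molecule, 4 cuts → 5 fragments:
  324 − 0 = 324 bp
  1302 − 324 = 978 bp
  2900 − 1302 = 1598 bp
  3596 − 2900 = 696 bp
  4366 − 3596 = 770 bp
Sorted largest to smallest: 1598, 978, 770, 696, 324 bp.

1598, 978, 770, 696, 324 bp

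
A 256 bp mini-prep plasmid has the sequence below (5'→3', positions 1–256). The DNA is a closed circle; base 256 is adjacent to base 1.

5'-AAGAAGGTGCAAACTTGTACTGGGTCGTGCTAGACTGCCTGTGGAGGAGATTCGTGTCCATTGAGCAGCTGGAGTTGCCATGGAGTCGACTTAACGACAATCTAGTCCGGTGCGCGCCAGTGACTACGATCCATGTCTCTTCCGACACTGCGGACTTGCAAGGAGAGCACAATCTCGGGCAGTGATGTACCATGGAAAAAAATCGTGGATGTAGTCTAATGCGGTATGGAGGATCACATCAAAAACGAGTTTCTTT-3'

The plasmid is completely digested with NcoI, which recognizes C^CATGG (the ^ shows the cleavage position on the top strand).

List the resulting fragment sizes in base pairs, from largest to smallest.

144, 112 bp

NcoI sites (CCATGG) start at positions 78, 190.
NcoI cuts after the first base of each site, so after positions 78, 190.
Circular molecule, 2 cuts → 2 fragments:
  79–190 → 112 bp
  191–256 then 1–78 → 66 + 78 = 144 bp
Sorted largest to smallest: 144, 112 bp.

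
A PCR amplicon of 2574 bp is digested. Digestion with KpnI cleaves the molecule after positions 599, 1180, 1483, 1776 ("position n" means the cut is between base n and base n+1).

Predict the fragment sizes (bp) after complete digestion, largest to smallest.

Linear molecule, 4 cuts → 5 fragments:
  599 − 0 = 599 bp
  1180 − 599 = 581 bp
  1483 − 1180 = 303 bp
  1776 − 1483 = 293 bp
  2574 − 1776 = 798 bp
Sorted largest to smallest: 798, 599, 581, 303, 293 bp.

798, 599, 581, 303, 293 bp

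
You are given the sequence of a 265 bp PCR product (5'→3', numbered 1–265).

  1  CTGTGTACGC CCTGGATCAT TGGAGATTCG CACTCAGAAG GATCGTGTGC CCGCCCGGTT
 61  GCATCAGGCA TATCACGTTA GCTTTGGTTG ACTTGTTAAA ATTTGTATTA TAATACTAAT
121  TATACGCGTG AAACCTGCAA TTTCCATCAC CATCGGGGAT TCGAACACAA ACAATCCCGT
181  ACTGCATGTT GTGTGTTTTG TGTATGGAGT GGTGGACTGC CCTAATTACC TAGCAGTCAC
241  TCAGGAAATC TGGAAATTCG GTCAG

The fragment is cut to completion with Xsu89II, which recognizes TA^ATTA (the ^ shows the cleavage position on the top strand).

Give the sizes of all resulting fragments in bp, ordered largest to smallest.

Xsu89II sites (TAATTA) start at positions 117, 223.
Xsu89II cuts after base 2 of each site, so after positions 118, 224.
Linear molecule, 2 cuts → 3 fragments:
  1–118 → 118 bp
  119–224 → 106 bp
  225–265 → 41 bp
Sorted largest to smallest: 118, 106, 41 bp.

118, 106, 41 bp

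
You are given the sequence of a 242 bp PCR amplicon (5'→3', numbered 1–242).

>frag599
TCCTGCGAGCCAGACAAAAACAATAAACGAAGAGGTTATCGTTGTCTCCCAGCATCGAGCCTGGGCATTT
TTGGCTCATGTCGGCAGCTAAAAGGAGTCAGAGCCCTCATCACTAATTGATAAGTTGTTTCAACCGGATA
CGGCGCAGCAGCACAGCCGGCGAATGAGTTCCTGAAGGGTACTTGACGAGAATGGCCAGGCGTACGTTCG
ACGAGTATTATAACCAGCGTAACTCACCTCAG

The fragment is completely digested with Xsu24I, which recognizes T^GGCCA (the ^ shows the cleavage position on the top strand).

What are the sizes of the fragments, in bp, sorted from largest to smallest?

The Xsu24I site (TGGCCA) starts at position 193.
Xsu24I cuts after the first base of each site, so after position 193.
Linear molecule, 1 cut → 2 fragments:
  1–193 → 193 bp
  194–242 → 49 bp
Sorted largest to smallest: 193, 49 bp.

193, 49 bp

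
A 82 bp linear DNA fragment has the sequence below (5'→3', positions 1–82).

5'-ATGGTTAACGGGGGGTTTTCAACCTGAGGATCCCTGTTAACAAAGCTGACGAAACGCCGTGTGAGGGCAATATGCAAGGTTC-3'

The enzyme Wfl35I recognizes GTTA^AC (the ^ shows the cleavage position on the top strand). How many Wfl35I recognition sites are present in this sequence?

GTTAAC occurs starting at positions 4, 36.
Wfl35I cuts at 2 sites.

2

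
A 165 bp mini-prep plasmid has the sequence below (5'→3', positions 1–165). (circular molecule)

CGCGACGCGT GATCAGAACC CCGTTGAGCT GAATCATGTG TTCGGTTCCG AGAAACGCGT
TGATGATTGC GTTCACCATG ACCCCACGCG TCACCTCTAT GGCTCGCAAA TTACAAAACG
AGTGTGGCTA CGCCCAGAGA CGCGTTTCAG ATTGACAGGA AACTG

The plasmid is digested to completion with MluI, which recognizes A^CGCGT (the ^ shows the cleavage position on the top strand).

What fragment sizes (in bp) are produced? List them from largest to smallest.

54, 50, 31, 30 bp

MluI sites (ACGCGT) start at positions 5, 55, 86, 140.
MluI cuts after the first base of each site, so after positions 5, 55, 86, 140.
Circular molecule, 4 cuts → 4 fragments:
  6–55 → 50 bp
  56–86 → 31 bp
  87–140 → 54 bp
  141–165 then 1–5 → 25 + 5 = 30 bp
Sorted largest to smallest: 54, 50, 31, 30 bp.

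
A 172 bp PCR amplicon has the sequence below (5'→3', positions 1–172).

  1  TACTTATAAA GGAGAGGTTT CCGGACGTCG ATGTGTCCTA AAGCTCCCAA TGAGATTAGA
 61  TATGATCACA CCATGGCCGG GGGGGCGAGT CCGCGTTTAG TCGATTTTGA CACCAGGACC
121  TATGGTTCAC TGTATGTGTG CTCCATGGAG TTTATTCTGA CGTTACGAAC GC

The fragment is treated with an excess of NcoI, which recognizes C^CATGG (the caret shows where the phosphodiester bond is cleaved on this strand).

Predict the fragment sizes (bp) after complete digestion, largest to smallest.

72, 71, 29 bp

NcoI sites (CCATGG) start at positions 71, 143.
NcoI cuts after the first base of each site, so after positions 71, 143.
Linear molecule, 2 cuts → 3 fragments:
  1–71 → 71 bp
  72–143 → 72 bp
  144–172 → 29 bp
Sorted largest to smallest: 72, 71, 29 bp.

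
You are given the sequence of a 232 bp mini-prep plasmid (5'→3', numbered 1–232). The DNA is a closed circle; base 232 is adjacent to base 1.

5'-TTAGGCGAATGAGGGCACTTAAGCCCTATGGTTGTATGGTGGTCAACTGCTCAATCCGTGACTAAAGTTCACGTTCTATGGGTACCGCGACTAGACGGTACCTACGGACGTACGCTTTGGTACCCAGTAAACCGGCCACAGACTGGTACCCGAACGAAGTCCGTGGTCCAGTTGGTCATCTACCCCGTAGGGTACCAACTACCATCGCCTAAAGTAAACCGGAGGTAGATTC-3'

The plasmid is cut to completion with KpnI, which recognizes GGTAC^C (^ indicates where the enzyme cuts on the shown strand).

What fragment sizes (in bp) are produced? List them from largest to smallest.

122, 46, 26, 22, 16 bp

KpnI sites (GGTACC) start at positions 81, 97, 119, 145, 191.
KpnI cuts after base 5 of each site (before the last base), so after positions 85, 101, 123, 149, 195.
Circular molecule, 5 cuts → 5 fragments:
  86–101 → 16 bp
  102–123 → 22 bp
  124–149 → 26 bp
  150–195 → 46 bp
  196–232 then 1–85 → 37 + 85 = 122 bp
Sorted largest to smallest: 122, 46, 26, 22, 16 bp.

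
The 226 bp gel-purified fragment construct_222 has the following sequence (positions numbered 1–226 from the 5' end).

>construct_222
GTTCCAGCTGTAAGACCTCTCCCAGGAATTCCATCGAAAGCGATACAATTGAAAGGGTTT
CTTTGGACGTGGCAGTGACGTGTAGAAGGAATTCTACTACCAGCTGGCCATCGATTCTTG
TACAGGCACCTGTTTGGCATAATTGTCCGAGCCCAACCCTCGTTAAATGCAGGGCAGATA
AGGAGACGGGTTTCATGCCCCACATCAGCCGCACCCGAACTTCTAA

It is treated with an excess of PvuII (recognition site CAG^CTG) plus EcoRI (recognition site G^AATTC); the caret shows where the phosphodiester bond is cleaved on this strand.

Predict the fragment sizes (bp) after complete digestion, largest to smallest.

PvuII sites (CAGCTG) start at positions 5, 101.
PvuII cuts after base 3 of each site, so after positions 7, 103.
EcoRI sites (GAATTC) start at positions 26, 89.
EcoRI cuts after the first base of each site, so after positions 26, 89.
Combined cut positions: 7, 26, 89, 103.
Linear molecule, 4 cuts → 5 fragments:
  1–7 → 7 bp
  8–26 → 19 bp
  27–89 → 63 bp
  90–103 → 14 bp
  104–226 → 123 bp
Sorted largest to smallest: 123, 63, 19, 14, 7 bp.

123, 63, 19, 14, 7 bp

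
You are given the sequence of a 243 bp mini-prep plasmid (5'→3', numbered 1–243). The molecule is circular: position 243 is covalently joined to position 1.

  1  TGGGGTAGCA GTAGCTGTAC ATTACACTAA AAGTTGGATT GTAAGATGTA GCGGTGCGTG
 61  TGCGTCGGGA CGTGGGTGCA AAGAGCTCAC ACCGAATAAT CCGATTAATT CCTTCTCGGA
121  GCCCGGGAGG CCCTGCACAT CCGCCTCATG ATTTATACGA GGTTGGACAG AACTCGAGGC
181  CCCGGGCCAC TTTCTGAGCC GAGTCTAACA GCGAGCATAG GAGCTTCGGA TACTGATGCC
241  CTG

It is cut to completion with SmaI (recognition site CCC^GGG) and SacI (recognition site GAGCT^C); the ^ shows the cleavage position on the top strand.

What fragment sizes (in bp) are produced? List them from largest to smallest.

147, 59, 37 bp

SmaI sites (CCCGGG) start at positions 122, 181.
SmaI cuts after base 3 of each site, so after positions 124, 183.
The SacI site (GAGCTC) starts at position 83.
SacI cuts after base 5 of each site (before the last base), so after position 87.
Combined cut positions: 87, 124, 183.
Circular molecule, 3 cuts → 3 fragments:
  88–124 → 37 bp
  125–183 → 59 bp
  184–243 then 1–87 → 60 + 87 = 147 bp
Sorted largest to smallest: 147, 59, 37 bp.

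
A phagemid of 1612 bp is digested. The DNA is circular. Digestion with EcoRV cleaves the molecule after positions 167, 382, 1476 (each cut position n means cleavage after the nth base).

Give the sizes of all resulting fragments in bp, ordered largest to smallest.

1094, 303, 215 bp

Circular molecule, 3 cuts → 3 fragments:
  382 − 167 = 215 bp
  1476 − 382 = 1094 bp
  wrap: 1612 − 1476 + 167 = 303 bp
Sorted largest to smallest: 1094, 303, 215 bp.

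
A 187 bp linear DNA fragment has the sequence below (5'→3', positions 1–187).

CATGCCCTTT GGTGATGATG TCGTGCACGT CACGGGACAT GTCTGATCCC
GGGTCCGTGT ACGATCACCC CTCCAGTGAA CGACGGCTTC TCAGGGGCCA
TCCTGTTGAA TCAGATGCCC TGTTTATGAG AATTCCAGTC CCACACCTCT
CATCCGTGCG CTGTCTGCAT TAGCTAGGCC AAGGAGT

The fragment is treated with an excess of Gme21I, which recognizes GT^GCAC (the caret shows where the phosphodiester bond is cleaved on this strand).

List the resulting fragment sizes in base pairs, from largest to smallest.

163, 24 bp

The Gme21I site (GTGCAC) starts at position 23.
Gme21I cuts after base 2 of each site, so after position 24.
Linear molecule, 1 cut → 2 fragments:
  1–24 → 24 bp
  25–187 → 163 bp
Sorted largest to smallest: 163, 24 bp.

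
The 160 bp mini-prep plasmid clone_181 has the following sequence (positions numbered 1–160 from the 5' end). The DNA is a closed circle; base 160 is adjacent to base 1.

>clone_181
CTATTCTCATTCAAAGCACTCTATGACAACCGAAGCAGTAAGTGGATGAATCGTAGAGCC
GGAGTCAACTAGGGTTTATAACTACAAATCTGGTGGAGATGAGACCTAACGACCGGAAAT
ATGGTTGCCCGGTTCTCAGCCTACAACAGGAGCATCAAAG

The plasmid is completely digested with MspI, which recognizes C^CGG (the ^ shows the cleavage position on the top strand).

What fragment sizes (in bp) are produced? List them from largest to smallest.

90, 54, 16 bp

MspI sites (CCGG) start at positions 59, 113, 129.
MspI cuts after the first base of each site, so after positions 59, 113, 129.
Circular molecule, 3 cuts → 3 fragments:
  60–113 → 54 bp
  114–129 → 16 bp
  130–160 then 1–59 → 31 + 59 = 90 bp
Sorted largest to smallest: 90, 54, 16 bp.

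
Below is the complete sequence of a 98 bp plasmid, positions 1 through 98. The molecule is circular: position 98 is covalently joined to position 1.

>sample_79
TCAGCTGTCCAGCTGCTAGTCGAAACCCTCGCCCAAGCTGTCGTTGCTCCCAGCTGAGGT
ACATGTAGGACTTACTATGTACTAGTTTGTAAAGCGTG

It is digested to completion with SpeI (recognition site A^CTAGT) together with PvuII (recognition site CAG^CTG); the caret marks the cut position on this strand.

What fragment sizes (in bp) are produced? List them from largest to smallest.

The SpeI site (ACTAGT) starts at position 81.
SpeI cuts after the first base of each site, so after position 81.
PvuII sites (CAGCTG) start at positions 2, 10, 51.
PvuII cuts after base 3 of each site, so after positions 4, 12, 53.
Combined cut positions: 4, 12, 53, 81.
Circular molecule, 4 cuts → 4 fragments:
  5–12 → 8 bp
  13–53 → 41 bp
  54–81 → 28 bp
  82–98 then 1–4 → 17 + 4 = 21 bp
Sorted largest to smallest: 41, 28, 21, 8 bp.

41, 28, 21, 8 bp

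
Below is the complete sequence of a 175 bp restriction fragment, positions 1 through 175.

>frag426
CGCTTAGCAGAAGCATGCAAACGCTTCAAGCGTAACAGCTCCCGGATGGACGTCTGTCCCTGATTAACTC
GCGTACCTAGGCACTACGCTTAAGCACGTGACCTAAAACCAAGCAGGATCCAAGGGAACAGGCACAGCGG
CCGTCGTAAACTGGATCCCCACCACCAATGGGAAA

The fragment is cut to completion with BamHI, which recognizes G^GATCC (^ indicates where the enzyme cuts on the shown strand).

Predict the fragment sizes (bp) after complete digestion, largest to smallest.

BamHI sites (GGATCC) start at positions 116, 153.
BamHI cuts after the first base of each site, so after positions 116, 153.
Linear molecule, 2 cuts → 3 fragments:
  1–116 → 116 bp
  117–153 → 37 bp
  154–175 → 22 bp
Sorted largest to smallest: 116, 37, 22 bp.

116, 37, 22 bp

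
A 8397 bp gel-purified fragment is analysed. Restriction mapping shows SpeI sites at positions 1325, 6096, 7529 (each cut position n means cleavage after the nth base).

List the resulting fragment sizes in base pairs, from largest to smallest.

Linear molecule, 3 cuts → 4 fragments:
  1325 − 0 = 1325 bp
  6096 − 1325 = 4771 bp
  7529 − 6096 = 1433 bp
  8397 − 7529 = 868 bp
Sorted largest to smallest: 4771, 1433, 1325, 868 bp.

4771, 1433, 1325, 868 bp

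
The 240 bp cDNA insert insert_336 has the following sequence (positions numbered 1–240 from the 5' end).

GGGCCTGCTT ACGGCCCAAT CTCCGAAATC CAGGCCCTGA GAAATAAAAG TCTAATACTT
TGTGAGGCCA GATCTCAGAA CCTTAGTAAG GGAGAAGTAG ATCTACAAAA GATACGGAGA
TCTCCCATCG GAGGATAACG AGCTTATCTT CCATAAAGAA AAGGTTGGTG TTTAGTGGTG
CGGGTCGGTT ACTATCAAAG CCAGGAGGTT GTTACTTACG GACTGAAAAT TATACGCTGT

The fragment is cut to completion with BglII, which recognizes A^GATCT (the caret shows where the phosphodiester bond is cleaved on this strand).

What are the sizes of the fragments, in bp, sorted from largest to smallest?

BglII sites (AGATCT) start at positions 70, 99, 118.
BglII cuts after the first base of each site, so after positions 70, 99, 118.
Linear molecule, 3 cuts → 4 fragments:
  1–70 → 70 bp
  71–99 → 29 bp
  100–118 → 19 bp
  119–240 → 122 bp
Sorted largest to smallest: 122, 70, 29, 19 bp.

122, 70, 29, 19 bp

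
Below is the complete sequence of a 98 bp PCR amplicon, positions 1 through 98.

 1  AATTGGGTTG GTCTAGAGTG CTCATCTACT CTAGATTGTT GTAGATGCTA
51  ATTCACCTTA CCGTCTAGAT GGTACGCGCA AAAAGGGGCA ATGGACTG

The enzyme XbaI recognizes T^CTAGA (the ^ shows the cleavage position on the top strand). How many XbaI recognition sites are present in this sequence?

3

TCTAGA occurs starting at positions 12, 30, 64.
XbaI cuts at 3 sites.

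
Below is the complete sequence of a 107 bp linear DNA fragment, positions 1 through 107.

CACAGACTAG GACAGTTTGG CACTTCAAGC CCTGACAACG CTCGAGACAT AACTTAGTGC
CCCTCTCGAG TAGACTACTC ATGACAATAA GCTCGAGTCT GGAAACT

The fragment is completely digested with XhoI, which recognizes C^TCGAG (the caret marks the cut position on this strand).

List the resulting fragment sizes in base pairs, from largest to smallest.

41, 27, 24, 15 bp

XhoI sites (CTCGAG) start at positions 41, 65, 92.
XhoI cuts after the first base of each site, so after positions 41, 65, 92.
Linear molecule, 3 cuts → 4 fragments:
  1–41 → 41 bp
  42–65 → 24 bp
  66–92 → 27 bp
  93–107 → 15 bp
Sorted largest to smallest: 41, 27, 24, 15 bp.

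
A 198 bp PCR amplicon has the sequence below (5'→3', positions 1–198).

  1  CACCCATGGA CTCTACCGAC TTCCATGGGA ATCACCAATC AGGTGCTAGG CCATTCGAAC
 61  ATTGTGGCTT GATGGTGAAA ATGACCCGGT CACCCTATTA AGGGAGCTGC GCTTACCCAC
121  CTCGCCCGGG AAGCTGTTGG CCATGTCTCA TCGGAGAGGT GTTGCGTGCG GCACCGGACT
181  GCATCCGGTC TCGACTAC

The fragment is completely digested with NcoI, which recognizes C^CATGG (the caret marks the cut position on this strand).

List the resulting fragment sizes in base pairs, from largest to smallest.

NcoI sites (CCATGG) start at positions 4, 23.
NcoI cuts after the first base of each site, so after positions 4, 23.
Linear molecule, 2 cuts → 3 fragments:
  1–4 → 4 bp
  5–23 → 19 bp
  24–198 → 175 bp
Sorted largest to smallest: 175, 19, 4 bp.

175, 19, 4 bp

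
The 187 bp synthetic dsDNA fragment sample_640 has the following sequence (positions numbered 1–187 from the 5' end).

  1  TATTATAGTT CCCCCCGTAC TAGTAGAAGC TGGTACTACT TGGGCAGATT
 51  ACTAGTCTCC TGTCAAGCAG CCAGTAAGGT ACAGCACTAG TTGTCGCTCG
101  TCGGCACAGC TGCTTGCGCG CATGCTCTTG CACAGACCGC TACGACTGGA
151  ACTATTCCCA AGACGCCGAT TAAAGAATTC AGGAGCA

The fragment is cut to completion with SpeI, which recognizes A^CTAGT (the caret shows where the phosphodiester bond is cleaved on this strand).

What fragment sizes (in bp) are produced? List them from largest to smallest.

101, 35, 32, 19 bp

SpeI sites (ACTAGT) start at positions 19, 51, 86.
SpeI cuts after the first base of each site, so after positions 19, 51, 86.
Linear molecule, 3 cuts → 4 fragments:
  1–19 → 19 bp
  20–51 → 32 bp
  52–86 → 35 bp
  87–187 → 101 bp
Sorted largest to smallest: 101, 35, 32, 19 bp.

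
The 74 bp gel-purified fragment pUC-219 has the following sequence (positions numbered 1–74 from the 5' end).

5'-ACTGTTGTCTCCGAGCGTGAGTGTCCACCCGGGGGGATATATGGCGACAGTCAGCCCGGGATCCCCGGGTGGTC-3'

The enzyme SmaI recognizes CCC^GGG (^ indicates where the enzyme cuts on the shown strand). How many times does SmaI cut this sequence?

CCCGGG occurs starting at positions 28, 55, 64.
SmaI cuts at 3 sites.

3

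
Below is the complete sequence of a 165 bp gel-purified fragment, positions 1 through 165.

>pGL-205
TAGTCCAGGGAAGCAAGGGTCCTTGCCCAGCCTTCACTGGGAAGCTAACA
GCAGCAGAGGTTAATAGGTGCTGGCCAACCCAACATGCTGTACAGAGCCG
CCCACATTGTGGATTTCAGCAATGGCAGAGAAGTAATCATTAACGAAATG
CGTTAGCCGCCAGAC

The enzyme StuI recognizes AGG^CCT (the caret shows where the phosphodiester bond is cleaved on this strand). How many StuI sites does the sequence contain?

No occurrence of AGGCCT is present in the sequence.
StuI does not cut: 0 sites.

0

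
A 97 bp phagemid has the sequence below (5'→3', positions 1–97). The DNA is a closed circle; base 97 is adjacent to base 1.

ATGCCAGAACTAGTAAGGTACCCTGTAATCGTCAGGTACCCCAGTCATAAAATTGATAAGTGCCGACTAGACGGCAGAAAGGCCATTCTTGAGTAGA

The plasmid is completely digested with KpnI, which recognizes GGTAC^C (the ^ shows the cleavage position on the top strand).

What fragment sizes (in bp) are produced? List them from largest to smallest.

KpnI sites (GGTACC) start at positions 17, 35.
KpnI cuts after base 5 of each site (before the last base), so after positions 21, 39.
Circular molecule, 2 cuts → 2 fragments:
  22–39 → 18 bp
  40–97 then 1–21 → 58 + 21 = 79 bp
Sorted largest to smallest: 79, 18 bp.

79, 18 bp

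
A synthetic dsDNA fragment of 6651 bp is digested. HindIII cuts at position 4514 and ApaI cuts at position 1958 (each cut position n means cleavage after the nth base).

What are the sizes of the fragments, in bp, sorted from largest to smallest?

2556, 2137, 1958 bp

Combined cut positions (sorted): 1958, 4514.
Linear molecule, 2 cuts → 3 fragments:
  1958 − 0 = 1958 bp
  4514 − 1958 = 2556 bp
  6651 − 4514 = 2137 bp
Sorted largest to smallest: 2556, 2137, 1958 bp.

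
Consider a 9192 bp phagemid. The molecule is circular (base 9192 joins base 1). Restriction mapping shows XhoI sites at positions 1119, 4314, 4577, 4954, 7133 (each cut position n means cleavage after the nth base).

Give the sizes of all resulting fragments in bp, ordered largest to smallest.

Circular molecule, 5 cuts → 5 fragments:
  4314 − 1119 = 3195 bp
  4577 − 4314 = 263 bp
  4954 − 4577 = 377 bp
  7133 − 4954 = 2179 bp
  wrap: 9192 − 7133 + 1119 = 3178 bp
Sorted largest to smallest: 3195, 3178, 2179, 377, 263 bp.

3195, 3178, 2179, 377, 263 bp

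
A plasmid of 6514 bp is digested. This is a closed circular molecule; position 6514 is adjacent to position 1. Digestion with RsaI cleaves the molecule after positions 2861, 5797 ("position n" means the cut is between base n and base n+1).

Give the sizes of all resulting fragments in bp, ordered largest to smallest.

Circular molecule, 2 cuts → 2 fragments:
  5797 − 2861 = 2936 bp
  wrap: 6514 − 5797 + 2861 = 3578 bp
Sorted largest to smallest: 3578, 2936 bp.

3578, 2936 bp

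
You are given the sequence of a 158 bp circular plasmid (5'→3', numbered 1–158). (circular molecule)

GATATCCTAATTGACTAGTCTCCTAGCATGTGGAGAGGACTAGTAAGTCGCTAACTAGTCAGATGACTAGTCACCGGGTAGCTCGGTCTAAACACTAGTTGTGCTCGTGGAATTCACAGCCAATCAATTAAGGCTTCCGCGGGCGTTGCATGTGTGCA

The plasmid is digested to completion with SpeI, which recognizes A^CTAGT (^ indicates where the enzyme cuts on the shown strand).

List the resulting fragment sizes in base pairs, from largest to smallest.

SpeI sites (ACTAGT) start at positions 14, 39, 54, 66, 94.
SpeI cuts after the first base of each site, so after positions 14, 39, 54, 66, 94.
Circular molecule, 5 cuts → 5 fragments:
  15–39 → 25 bp
  40–54 → 15 bp
  55–66 → 12 bp
  67–94 → 28 bp
  95–158 then 1–14 → 64 + 14 = 78 bp
Sorted largest to smallest: 78, 28, 25, 15, 12 bp.

78, 28, 25, 15, 12 bp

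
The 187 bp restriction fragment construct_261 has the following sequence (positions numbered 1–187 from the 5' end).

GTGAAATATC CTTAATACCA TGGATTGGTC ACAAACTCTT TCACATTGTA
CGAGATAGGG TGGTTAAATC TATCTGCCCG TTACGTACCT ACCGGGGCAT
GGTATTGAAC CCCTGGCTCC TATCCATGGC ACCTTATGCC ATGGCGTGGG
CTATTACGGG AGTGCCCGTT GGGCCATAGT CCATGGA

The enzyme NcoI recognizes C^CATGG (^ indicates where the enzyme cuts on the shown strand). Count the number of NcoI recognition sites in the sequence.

4

CCATGG occurs starting at positions 18, 124, 139, 181.
NcoI cuts at 4 sites.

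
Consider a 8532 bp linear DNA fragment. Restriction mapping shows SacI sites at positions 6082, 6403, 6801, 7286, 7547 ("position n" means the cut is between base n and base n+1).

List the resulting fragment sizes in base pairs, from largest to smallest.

6082, 985, 485, 398, 321, 261 bp

Linear molecule, 5 cuts → 6 fragments:
  6082 − 0 = 6082 bp
  6403 − 6082 = 321 bp
  6801 − 6403 = 398 bp
  7286 − 6801 = 485 bp
  7547 − 7286 = 261 bp
  8532 − 7547 = 985 bp
Sorted largest to smallest: 6082, 985, 485, 398, 321, 261 bp.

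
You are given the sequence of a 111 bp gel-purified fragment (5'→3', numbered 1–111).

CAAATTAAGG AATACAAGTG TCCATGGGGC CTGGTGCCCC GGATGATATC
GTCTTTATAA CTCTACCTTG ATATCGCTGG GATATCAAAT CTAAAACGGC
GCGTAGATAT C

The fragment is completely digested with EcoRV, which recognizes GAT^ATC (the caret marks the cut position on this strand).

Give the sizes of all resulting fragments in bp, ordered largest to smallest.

EcoRV sites (GATATC) start at positions 45, 70, 81, 106.
EcoRV cuts after base 3 of each site, so after positions 47, 72, 83, 108.
Linear molecule, 4 cuts → 5 fragments:
  1–47 → 47 bp
  48–72 → 25 bp
  73–83 → 11 bp
  84–108 → 25 bp
  109–111 → 3 bp
Sorted largest to smallest: 47, 25, 25, 11, 3 bp.

47, 25, 25, 11, 3 bp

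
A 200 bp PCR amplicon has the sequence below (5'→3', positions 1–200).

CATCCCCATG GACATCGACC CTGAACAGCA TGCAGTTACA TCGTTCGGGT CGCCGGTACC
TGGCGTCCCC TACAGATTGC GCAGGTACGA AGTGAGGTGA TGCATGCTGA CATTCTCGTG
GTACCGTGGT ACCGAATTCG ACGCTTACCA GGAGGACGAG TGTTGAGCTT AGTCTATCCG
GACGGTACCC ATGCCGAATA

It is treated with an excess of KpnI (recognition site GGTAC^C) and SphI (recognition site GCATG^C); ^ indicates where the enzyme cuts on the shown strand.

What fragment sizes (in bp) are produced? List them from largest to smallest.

KpnI sites (GGTACC) start at positions 55, 120, 128, 184.
KpnI cuts after base 5 of each site (before the last base), so after positions 59, 124, 132, 188.
SphI sites (GCATGC) start at positions 28, 102.
SphI cuts after base 5 of each site (before the last base), so after positions 32, 106.
Combined cut positions: 32, 59, 106, 124, 132, 188.
Linear molecule, 6 cuts → 7 fragments:
  1–32 → 32 bp
  33–59 → 27 bp
  60–106 → 47 bp
  107–124 → 18 bp
  125–132 → 8 bp
  133–188 → 56 bp
  189–200 → 12 bp
Sorted largest to smallest: 56, 47, 32, 27, 18, 12, 8 bp.

56, 47, 32, 27, 18, 12, 8 bp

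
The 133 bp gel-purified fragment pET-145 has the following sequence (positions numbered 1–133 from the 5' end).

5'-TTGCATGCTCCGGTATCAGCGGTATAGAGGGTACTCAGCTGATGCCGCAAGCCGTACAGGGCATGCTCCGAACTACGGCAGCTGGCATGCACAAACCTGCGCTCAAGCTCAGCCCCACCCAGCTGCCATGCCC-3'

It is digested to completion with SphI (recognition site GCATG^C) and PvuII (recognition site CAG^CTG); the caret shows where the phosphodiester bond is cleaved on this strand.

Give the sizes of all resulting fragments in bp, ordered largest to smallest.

33, 31, 27, 16, 11, 8, 7 bp

SphI sites (GCATGC) start at positions 3, 61, 85.
SphI cuts after base 5 of each site (before the last base), so after positions 7, 65, 89.
PvuII sites (CAGCTG) start at positions 36, 79, 120.
PvuII cuts after base 3 of each site, so after positions 38, 81, 122.
Combined cut positions: 7, 38, 65, 81, 89, 122.
Linear molecule, 6 cuts → 7 fragments:
  1–7 → 7 bp
  8–38 → 31 bp
  39–65 → 27 bp
  66–81 → 16 bp
  82–89 → 8 bp
  90–122 → 33 bp
  123–133 → 11 bp
Sorted largest to smallest: 33, 31, 27, 16, 11, 8, 7 bp.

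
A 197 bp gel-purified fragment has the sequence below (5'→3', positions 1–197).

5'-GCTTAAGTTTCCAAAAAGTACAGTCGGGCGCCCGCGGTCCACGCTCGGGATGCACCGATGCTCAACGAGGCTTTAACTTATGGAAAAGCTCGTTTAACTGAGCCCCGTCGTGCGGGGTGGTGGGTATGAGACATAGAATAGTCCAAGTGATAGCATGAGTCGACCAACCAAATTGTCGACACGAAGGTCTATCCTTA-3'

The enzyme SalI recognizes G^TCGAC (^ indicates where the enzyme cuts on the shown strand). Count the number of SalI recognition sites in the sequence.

GTCGAC occurs starting at positions 159, 175.
SalI cuts at 2 sites.

2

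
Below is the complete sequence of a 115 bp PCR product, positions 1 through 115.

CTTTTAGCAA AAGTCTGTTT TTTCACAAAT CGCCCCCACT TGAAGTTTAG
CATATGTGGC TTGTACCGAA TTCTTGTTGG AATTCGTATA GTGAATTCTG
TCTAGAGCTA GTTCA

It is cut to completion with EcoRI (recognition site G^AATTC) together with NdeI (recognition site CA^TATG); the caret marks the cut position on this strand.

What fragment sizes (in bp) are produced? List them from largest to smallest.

52, 22, 16, 13, 12 bp

EcoRI sites (GAATTC) start at positions 68, 80, 93.
EcoRI cuts after the first base of each site, so after positions 68, 80, 93.
The NdeI site (CATATG) starts at position 51.
NdeI cuts after base 2 of each site, so after position 52.
Combined cut positions: 52, 68, 80, 93.
Linear molecule, 4 cuts → 5 fragments:
  1–52 → 52 bp
  53–68 → 16 bp
  69–80 → 12 bp
  81–93 → 13 bp
  94–115 → 22 bp
Sorted largest to smallest: 52, 22, 16, 13, 12 bp.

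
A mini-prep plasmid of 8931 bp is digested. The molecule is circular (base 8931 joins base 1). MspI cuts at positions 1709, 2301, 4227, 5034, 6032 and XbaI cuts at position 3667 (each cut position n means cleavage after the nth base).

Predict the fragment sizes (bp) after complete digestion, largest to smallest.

4608, 1366, 998, 807, 592, 560 bp

Combined cut positions (sorted): 1709, 2301, 3667, 4227, 5034, 6032.
Circular molecule, 6 cuts → 6 fragments:
  2301 − 1709 = 592 bp
  3667 − 2301 = 1366 bp
  4227 − 3667 = 560 bp
  5034 − 4227 = 807 bp
  6032 − 5034 = 998 bp
  wrap: 8931 − 6032 + 1709 = 4608 bp
Sorted largest to smallest: 4608, 1366, 998, 807, 592, 560 bp.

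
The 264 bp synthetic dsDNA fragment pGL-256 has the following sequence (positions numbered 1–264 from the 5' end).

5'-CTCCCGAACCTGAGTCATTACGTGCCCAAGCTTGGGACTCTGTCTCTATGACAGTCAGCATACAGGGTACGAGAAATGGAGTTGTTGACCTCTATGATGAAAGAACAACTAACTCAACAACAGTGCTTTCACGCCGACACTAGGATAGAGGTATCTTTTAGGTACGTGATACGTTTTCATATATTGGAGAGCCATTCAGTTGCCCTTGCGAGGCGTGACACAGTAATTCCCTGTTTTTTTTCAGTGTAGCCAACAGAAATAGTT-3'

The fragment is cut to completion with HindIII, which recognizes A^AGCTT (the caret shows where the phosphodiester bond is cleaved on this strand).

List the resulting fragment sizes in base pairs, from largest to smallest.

236, 28 bp

The HindIII site (AAGCTT) starts at position 28.
HindIII cuts after the first base of each site, so after position 28.
Linear molecule, 1 cut → 2 fragments:
  1–28 → 28 bp
  29–264 → 236 bp
Sorted largest to smallest: 236, 28 bp.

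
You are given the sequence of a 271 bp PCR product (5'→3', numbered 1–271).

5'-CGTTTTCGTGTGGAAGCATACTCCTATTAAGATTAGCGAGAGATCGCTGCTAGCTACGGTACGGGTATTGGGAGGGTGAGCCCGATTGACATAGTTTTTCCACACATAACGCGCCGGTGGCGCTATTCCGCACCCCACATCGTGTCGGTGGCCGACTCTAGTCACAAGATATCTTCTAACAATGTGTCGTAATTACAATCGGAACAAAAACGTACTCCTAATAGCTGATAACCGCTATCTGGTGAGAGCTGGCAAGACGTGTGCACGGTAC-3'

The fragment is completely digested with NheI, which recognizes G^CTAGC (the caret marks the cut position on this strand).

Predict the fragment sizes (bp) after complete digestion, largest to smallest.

The NheI site (GCTAGC) starts at position 49.
NheI cuts after the first base of each site, so after position 49.
Linear molecule, 1 cut → 2 fragments:
  1–49 → 49 bp
  50–271 → 222 bp
Sorted largest to smallest: 222, 49 bp.

222, 49 bp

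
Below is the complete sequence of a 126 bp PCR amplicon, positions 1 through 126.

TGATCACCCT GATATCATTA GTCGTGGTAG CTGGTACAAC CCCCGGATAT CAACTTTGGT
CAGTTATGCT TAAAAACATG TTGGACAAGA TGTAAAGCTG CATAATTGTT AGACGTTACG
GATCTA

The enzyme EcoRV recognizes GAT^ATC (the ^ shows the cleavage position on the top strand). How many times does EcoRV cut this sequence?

GATATC occurs starting at positions 11, 46.
EcoRV cuts at 2 sites.

2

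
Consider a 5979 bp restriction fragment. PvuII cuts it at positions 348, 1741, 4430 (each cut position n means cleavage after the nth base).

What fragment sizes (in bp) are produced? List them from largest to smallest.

Linear molecule, 3 cuts → 4 fragments:
  348 − 0 = 348 bp
  1741 − 348 = 1393 bp
  4430 − 1741 = 2689 bp
  5979 − 4430 = 1549 bp
Sorted largest to smallest: 2689, 1549, 1393, 348 bp.

2689, 1549, 1393, 348 bp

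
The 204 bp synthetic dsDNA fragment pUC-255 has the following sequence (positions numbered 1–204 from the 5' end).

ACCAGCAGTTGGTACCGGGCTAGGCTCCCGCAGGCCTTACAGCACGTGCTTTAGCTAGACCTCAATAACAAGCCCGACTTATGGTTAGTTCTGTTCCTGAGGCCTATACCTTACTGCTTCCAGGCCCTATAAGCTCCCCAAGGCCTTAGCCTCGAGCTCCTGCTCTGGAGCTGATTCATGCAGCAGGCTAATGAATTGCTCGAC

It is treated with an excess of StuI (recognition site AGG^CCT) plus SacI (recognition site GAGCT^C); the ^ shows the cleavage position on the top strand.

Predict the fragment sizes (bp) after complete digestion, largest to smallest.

StuI sites (AGGCCT) start at positions 32, 100, 141.
StuI cuts after base 3 of each site, so after positions 34, 102, 143.
The SacI site (GAGCTC) starts at position 154.
SacI cuts after base 5 of each site (before the last base), so after position 158.
Combined cut positions: 34, 102, 143, 158.
Linear molecule, 4 cuts → 5 fragments:
  1–34 → 34 bp
  35–102 → 68 bp
  103–143 → 41 bp
  144–158 → 15 bp
  159–204 → 46 bp
Sorted largest to smallest: 68, 46, 41, 34, 15 bp.

68, 46, 41, 34, 15 bp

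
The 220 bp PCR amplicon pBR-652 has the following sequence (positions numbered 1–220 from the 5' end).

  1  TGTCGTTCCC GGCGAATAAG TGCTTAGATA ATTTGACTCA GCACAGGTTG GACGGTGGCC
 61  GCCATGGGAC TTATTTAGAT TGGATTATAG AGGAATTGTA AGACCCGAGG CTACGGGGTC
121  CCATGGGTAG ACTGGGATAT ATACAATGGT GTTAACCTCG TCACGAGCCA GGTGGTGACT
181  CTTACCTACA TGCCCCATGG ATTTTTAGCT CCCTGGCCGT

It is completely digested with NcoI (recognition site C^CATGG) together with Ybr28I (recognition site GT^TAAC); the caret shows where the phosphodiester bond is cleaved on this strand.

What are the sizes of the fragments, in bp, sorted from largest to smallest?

NcoI sites (CCATGG) start at positions 62, 121, 195.
NcoI cuts after the first base of each site, so after positions 62, 121, 195.
The Ybr28I site (GTTAAC) starts at position 151.
Ybr28I cuts after base 2 of each site, so after position 152.
Combined cut positions: 62, 121, 152, 195.
Linear molecule, 4 cuts → 5 fragments:
  1–62 → 62 bp
  63–121 → 59 bp
  122–152 → 31 bp
  153–195 → 43 bp
  196–220 → 25 bp
Sorted largest to smallest: 62, 59, 43, 31, 25 bp.

62, 59, 43, 31, 25 bp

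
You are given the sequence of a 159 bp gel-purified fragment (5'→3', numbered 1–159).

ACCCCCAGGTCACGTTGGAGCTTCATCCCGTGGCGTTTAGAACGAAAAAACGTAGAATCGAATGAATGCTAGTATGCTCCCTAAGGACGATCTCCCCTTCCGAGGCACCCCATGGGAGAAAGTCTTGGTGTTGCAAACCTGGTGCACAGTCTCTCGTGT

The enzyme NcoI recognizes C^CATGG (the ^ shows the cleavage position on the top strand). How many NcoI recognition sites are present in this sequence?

1

CCATGG occurs starting at position 110.
NcoI cuts at 1 site.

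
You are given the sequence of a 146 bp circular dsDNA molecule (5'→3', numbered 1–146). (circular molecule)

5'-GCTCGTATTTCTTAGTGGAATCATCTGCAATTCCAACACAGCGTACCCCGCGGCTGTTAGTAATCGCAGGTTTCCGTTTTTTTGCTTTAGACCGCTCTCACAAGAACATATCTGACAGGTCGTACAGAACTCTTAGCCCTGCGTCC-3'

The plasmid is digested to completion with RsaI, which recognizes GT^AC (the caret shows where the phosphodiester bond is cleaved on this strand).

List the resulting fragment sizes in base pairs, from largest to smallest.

RsaI sites (GTAC) start at positions 43, 122.
RsaI cuts after base 2 of each site, so after positions 44, 123.
Circular molecule, 2 cuts → 2 fragments:
  45–123 → 79 bp
  124–146 then 1–44 → 23 + 44 = 67 bp
Sorted largest to smallest: 79, 67 bp.

79, 67 bp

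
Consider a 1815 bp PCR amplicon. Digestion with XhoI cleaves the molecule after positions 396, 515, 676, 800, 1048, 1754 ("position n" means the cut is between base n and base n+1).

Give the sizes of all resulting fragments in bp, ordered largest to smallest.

Linear molecule, 6 cuts → 7 fragments:
  396 − 0 = 396 bp
  515 − 396 = 119 bp
  676 − 515 = 161 bp
  800 − 676 = 124 bp
  1048 − 800 = 248 bp
  1754 − 1048 = 706 bp
  1815 − 1754 = 61 bp
Sorted largest to smallest: 706, 396, 248, 161, 124, 119, 61 bp.

706, 396, 248, 161, 124, 119, 61 bp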